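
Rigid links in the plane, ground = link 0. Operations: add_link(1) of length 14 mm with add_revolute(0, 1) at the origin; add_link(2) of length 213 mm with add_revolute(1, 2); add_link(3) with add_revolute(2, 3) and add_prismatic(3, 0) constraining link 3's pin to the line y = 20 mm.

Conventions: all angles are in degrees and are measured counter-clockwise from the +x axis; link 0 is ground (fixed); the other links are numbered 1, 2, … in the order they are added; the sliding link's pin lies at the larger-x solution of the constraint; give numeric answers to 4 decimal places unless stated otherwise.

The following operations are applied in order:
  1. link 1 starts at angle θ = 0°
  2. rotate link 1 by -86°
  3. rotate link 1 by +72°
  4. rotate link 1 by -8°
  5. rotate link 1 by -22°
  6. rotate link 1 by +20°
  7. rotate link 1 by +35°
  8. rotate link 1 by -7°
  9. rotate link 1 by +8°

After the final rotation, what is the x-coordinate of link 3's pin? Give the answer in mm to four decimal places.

geometry: r = 14 mm, L = 213 mm, e = 20 mm; θ starts at 0°
rotate link 1 by -86°: θ ← 0° -86° = -86°
rotate link 1 by +72°: θ ← -86° +72° = -14°
rotate link 1 by -8°: θ ← -14° -8° = -22°
rotate link 1 by -22°: θ ← -22° -22° = -44°
rotate link 1 by +20°: θ ← -44° +20° = -24°
rotate link 1 by +35°: θ ← -24° +35° = 11°
rotate link 1 by -7°: θ ← 11° -7° = 4°
rotate link 1 by +8°: θ ← 4° +8° = 12°
crank pin P = (r cos θ, r sin θ) = (13.694066, 2.910764)
h = r sin θ − e = 2.910764 − 20 = -17.089236
x = r cos θ + √(L² − h²) = 13.694066 + 212.313349 = 226.007415

226.0074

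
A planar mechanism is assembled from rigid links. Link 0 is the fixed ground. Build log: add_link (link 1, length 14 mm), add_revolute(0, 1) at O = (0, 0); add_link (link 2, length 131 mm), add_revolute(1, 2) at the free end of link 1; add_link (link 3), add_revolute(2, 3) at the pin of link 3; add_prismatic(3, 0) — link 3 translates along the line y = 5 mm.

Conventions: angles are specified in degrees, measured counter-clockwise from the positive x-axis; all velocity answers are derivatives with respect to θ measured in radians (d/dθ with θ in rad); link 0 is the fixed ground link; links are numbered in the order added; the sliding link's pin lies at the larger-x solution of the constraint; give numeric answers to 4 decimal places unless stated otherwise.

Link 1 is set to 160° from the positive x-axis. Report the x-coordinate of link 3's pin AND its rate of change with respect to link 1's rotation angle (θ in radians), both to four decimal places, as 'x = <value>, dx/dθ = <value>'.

geometry: r = 14 mm, L = 131 mm, e = 5 mm
crank pin P = (r cos θ, r sin θ) = (-13.155697, 4.788282)
h = r sin θ − e = 4.788282 − 5 = -0.211718
x = r cos θ + √(L² − h²) = -13.155697 + 130.999829 = 117.844132
dx/dθ = −r sin θ − h·r cos θ/√(L² − h²) (θ in radians; h = -0.211718) = -4.809544

x = 117.8441, dx/dθ = -4.8095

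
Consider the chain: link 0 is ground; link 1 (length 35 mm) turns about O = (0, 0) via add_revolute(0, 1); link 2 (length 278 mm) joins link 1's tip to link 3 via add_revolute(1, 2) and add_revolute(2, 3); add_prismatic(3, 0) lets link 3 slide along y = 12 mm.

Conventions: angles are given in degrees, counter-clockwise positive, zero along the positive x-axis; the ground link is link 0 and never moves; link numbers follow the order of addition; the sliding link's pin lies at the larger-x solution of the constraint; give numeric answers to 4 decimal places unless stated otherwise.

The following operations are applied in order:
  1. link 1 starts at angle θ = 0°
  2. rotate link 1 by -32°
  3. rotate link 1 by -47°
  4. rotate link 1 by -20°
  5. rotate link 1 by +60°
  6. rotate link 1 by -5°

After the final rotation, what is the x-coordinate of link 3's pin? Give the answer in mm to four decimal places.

geometry: r = 35 mm, L = 278 mm, e = 12 mm; θ starts at 0°
rotate link 1 by -32°: θ ← 0° -32° = -32°
rotate link 1 by -47°: θ ← -32° -47° = -79°
rotate link 1 by -20°: θ ← -79° -20° = -99°
rotate link 1 by +60°: θ ← -99° +60° = -39°
rotate link 1 by -5°: θ ← -39° -5° = -44°
crank pin P = (r cos θ, r sin θ) = (25.176893, -24.313043)
h = r sin θ − e = -24.313043 − 12 = -36.313043
x = r cos θ + √(L² − h²) = 25.176893 + 275.618147 = 300.795040

300.7950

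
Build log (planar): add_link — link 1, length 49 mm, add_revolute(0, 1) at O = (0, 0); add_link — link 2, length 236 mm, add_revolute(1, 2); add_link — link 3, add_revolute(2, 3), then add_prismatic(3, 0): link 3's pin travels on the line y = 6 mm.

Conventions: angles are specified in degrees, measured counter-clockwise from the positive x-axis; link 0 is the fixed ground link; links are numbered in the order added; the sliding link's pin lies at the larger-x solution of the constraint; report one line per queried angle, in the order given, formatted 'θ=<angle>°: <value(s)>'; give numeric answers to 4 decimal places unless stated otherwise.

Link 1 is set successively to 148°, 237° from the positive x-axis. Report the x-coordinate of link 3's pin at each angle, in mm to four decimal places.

geometry: r = 49 mm, L = 236 mm, e = 6 mm
θ=148°: crank pin P = (r cos θ, r sin θ) = (-41.554357, 25.966044)
θ=148°: h = r sin θ − e = 25.966044 − 6 = 19.966044
θ=148°: x = r cos θ + √(L² − h²) = -41.554357 + 235.153901 = 193.599544
θ=237°: crank pin P = (r cos θ, r sin θ) = (-26.687313, -41.094858)
θ=237°: h = r sin θ − e = -41.094858 − 6 = -47.094858
θ=237°: x = r cos θ + √(L² − h²) = -26.687313 + 231.253269 = 204.565956

θ=148°: 193.5995
θ=237°: 204.5660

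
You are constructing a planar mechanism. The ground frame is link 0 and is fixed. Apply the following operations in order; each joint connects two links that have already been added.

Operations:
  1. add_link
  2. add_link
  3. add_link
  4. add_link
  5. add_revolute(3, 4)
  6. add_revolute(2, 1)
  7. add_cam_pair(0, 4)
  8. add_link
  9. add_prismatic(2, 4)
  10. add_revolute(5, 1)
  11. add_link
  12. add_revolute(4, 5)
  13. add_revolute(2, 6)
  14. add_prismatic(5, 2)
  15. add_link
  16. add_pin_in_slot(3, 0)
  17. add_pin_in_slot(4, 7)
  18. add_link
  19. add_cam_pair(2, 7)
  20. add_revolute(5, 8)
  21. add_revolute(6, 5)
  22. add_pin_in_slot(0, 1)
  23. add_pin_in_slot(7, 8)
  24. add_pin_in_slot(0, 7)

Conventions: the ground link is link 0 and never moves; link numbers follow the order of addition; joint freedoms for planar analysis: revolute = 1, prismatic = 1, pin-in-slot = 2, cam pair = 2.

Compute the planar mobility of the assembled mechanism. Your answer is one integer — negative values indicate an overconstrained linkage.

link 0 = ground. State L|J1|J2 = 1|0|0
+link1  2|0|0
+link2  3|0|0
+link3  4|0|0
+link4  5|0|0
R(3,4) f=1→J1  5|1|0
R(2,1) f=1→J1  5|2|0
C(0,4) f=2→J2  5|2|1
+link5  6|2|1
P(2,4) f=1→J1  6|3|1
R(5,1) f=1→J1  6|4|1
+link6  7|4|1
R(4,5) f=1→J1  7|5|1
R(2,6) f=1→J1  7|6|1
P(5,2) f=1→J1  7|7|1
+link7  8|7|1
PS(3,0) f=2→J2  8|7|2
PS(4,7) f=2→J2  8|7|3
+link8  9|7|3
C(2,7) f=2→J2  9|7|4
R(5,8) f=1→J1  9|8|4
R(6,5) f=1→J1  9|9|4
PS(0,1) f=2→J2  9|9|5
PS(7,8) f=2→J2  9|9|6
PS(0,7) f=2→J2  9|9|7
M = 3(9−1)−2·9−7 = 24−18−7 = -1

M = -1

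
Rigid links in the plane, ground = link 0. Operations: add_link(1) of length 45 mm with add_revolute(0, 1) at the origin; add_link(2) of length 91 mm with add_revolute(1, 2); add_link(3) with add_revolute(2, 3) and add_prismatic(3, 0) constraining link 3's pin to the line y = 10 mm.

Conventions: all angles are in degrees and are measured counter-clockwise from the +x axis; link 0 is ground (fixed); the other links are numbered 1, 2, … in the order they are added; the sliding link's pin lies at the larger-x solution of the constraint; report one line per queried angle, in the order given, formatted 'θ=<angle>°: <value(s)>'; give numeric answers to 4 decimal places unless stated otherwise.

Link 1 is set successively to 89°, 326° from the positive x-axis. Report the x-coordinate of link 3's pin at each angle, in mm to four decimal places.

geometry: r = 45 mm, L = 91 mm, e = 10 mm
θ=89°: crank pin P = (r cos θ, r sin θ) = (0.785358, 44.993146)
θ=89°: h = r sin θ − e = 44.993146 − 10 = 34.993146
θ=89°: x = r cos θ + √(L² − h²) = 0.785358 + 84.002855 = 84.788214
θ=326°: crank pin P = (r cos θ, r sin θ) = (37.306691, -25.163681)
θ=326°: h = r sin θ − e = -25.163681 − 10 = -35.163681
θ=326°: x = r cos θ + √(L² − h²) = 37.306691 + 83.931612 = 121.238303

θ=89°: 84.7882
θ=326°: 121.2383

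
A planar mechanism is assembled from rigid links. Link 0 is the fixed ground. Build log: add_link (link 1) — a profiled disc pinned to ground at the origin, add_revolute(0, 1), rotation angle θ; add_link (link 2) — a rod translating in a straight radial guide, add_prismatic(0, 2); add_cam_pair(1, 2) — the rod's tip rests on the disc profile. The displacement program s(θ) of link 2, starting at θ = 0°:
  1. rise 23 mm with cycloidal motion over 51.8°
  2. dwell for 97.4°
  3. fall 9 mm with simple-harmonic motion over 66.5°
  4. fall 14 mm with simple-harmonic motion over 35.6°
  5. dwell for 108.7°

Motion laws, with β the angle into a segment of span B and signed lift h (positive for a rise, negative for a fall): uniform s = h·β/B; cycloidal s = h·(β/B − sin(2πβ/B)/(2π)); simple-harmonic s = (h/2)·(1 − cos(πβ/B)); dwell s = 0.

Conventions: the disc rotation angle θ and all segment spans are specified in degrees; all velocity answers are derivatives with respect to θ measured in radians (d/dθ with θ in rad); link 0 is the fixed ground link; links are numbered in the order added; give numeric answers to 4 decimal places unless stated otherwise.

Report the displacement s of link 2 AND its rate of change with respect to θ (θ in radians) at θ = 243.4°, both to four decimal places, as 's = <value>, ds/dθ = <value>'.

seg 1 [0°–51.8°] cycloidal, h=23: full span → s += 23 → s = 23.0000
seg 2 [51.8°–149.2°] dwell: s stays 23.0000
seg 3 [149.2°–215.7°] simple-harmonic, h=-9: full span → s += -9 → s = 14.0000
seg 4 [215.7°–251.3°] simple-harmonic, h=-14: θ=243.4° here. β=27.7, B=35.6. -14/2·(1 − cos(π·0.7781)) = -12.3667 → s = 1.6333
velocity in seg [215.7°–251.3°] (simple-harmonic), θ in radians: β = 27.7° = 0.4835 rad, B = 35.6° = 0.6213 rad; ds/dθ = (πh/(2B)) sin(πβ/B) = (π·(-14)/(2·0.6213)) sin(π·0.7781) = -22.723752 mm/rad

s = 1.6333, ds/dθ = -22.7238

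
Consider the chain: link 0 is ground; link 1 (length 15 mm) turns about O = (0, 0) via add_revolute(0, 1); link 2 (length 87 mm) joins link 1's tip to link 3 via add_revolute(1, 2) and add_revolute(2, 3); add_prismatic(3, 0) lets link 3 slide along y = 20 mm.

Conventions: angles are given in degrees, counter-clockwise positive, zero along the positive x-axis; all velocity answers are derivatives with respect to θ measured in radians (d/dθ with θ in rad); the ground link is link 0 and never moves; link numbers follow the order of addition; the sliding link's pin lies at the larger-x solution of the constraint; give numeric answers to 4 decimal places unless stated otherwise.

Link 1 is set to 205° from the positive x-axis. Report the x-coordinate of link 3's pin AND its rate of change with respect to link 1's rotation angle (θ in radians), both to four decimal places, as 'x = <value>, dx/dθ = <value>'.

geometry: r = 15 mm, L = 87 mm, e = 20 mm
crank pin P = (r cos θ, r sin θ) = (-13.594617, -6.339274)
h = r sin θ − e = -6.339274 − 20 = -26.339274
x = r cos θ + √(L² − h²) = -13.594617 + 82.917083 = 69.322466
dx/dθ = −r sin θ − h·r cos θ/√(L² − h²) (θ in radians; h = -26.339274) = 2.020835

x = 69.3225, dx/dθ = 2.0208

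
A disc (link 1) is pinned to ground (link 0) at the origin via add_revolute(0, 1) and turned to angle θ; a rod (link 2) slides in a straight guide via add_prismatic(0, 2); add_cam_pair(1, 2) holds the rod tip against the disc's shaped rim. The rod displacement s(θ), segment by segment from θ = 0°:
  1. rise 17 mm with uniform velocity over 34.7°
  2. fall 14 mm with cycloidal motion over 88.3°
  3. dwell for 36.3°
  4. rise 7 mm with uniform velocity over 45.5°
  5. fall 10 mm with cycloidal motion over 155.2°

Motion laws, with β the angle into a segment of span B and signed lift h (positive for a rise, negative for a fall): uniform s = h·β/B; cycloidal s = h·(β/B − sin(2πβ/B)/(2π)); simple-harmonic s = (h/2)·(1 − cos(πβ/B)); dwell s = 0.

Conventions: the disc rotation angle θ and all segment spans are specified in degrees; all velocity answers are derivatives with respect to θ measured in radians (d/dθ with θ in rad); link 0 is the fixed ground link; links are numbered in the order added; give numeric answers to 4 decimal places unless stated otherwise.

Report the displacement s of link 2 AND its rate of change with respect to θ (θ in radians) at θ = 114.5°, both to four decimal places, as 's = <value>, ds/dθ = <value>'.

segment 1 (0° to 34.7°, uniform, h = 17) is passed completely: s = 0.0000 + (17) = 17.0000
θ = 114.5° falls in segment 2 (34.7° to 123°, cycloidal, h = -14): β = 114.5 − 34.7 = 79.8°, B = 88.3°; Δs = -14·(0.9037 − sin(2π·0.9037)/(2π)) = -13.9193; s = 17.0000 − 13.9193 = 3.0807
velocity in seg [34.7°–123°] (cycloidal), θ in radians: β = 79.8° = 1.3928 rad, B = 88.3° = 1.5411 rad; ds/dθ = (h/B)(1 − cos(2πβ/B)) = ((-14)/1.5411)(1 − cos(2π·0.9037)) = -1.611595 mm/rad

s = 3.0807, ds/dθ = -1.6116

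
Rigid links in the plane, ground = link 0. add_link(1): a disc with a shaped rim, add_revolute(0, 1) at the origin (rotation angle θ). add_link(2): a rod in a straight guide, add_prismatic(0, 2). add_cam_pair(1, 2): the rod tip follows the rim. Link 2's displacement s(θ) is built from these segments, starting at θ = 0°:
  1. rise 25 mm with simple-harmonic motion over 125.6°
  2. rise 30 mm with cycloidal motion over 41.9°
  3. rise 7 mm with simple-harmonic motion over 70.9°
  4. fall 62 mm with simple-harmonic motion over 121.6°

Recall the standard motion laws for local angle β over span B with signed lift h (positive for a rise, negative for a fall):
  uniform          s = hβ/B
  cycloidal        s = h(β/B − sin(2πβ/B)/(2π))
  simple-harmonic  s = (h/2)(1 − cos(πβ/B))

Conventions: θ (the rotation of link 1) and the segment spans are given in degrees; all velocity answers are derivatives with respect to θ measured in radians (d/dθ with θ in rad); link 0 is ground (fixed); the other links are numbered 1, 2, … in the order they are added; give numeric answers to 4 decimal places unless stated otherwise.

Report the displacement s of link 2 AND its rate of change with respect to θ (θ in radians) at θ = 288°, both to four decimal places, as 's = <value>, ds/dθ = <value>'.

segment 1 (0° to 125.6°, simple-harmonic, h = 25) is passed completely: s = 0.0000 + (25) = 25.0000
segment 2 (125.6° to 167.5°, cycloidal, h = 30) is passed completely: s = 25.0000 + (30) = 55.0000
segment 3 (167.5° to 238.4°, simple-harmonic, h = 7) is passed completely: s = 55.0000 + (7) = 62.0000
θ = 288° falls in segment 4 (238.4° to 360°, simple-harmonic, h = -62): β = 288 − 238.4 = 49.6°, B = 121.6°; Δs = -62/2·(1 − cos(π·0.4079)) = -22.1546; s = 62.0000 − 22.1546 = 39.8454
velocity in seg [238.4°–360°] (simple-harmonic), θ in radians: β = 49.6° = 0.8657 rad, B = 121.6° = 2.1223 rad; ds/dθ = (πh/(2B)) sin(πβ/B) = (π·(-62)/(2·2.1223)) sin(π·0.4079) = -43.980472 mm/rad

s = 39.8454, ds/dθ = -43.9805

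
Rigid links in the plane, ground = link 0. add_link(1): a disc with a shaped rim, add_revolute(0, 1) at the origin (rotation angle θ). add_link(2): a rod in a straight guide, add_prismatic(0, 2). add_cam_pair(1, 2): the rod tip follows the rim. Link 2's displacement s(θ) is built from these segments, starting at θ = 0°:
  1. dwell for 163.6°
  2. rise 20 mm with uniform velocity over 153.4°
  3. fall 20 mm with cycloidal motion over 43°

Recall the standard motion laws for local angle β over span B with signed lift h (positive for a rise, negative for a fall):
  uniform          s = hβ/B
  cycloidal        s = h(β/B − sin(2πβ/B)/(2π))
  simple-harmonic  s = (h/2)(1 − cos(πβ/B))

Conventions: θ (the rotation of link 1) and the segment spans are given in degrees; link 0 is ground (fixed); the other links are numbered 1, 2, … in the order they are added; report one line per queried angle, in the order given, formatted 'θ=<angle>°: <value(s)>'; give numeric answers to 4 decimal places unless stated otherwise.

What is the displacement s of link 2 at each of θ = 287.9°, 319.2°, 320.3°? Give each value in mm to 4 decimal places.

segment 1 (0° to 163.6°, dwell): s unchanged at 0.0000
θ = 287.9° falls in segment 2 (163.6° to 317°, uniform, h = 20): β = 287.9 − 163.6 = 124.3°, B = 153.4°; Δs = 20·124.3/153.4 = 16.2060; s = 0.0000 + 16.2060 = 16.2060
segment 2 (163.6° to 317°, uniform, h = 20) is passed completely: s = 0.0000 + (20) = 20.0000
θ = 319.2° falls in segment 3 (317° to 360°, cycloidal, h = -20): β = 319.2 − 317 = 2.2°, B = 43°; Δs = -20·(0.0512 − sin(2π·0.0512)/(2π)) = -0.0175; s = 20.0000 − 0.0175 = 19.9825
θ = 320.3° falls in segment 3 (317° to 360°, cycloidal, h = -20): β = 320.3 − 317 = 3.3°, B = 43°; Δs = -20·(0.0767 − sin(2π·0.0767)/(2π)) = -0.0588; s = 20.0000 − 0.0588 = 19.9412

θ=287.9°: 16.2060
θ=319.2°: 19.9825
θ=320.3°: 19.9412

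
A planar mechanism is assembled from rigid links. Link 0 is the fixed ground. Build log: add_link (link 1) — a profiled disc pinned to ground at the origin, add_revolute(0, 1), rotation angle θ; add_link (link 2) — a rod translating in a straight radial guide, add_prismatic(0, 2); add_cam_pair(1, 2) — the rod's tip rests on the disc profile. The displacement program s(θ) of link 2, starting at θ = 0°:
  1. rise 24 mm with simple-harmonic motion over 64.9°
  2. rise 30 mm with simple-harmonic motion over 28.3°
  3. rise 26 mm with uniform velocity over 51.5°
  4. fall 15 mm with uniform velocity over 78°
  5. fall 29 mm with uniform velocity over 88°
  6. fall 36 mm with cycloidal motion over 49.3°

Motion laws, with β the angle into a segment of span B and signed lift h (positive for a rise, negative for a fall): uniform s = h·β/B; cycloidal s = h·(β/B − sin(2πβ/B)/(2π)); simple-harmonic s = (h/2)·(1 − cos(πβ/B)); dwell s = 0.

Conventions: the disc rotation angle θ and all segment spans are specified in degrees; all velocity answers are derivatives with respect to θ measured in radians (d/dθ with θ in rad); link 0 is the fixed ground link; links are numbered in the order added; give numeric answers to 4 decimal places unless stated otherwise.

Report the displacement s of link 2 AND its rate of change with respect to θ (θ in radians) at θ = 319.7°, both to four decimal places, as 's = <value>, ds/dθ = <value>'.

seg 1 [0°–64.9°] simple-harmonic, h=24: full span → s += 24 → s = 24.0000
seg 2 [64.9°–93.2°] simple-harmonic, h=30: full span → s += 30 → s = 54.0000
seg 3 [93.2°–144.7°] uniform, h=26: full span → s += 26 → s = 80.0000
seg 4 [144.7°–222.7°] uniform, h=-15: full span → s += -15 → s = 65.0000
seg 5 [222.7°–310.7°] uniform, h=-29: full span → s += -29 → s = 36.0000
seg 6 [310.7°–360°] cycloidal, h=-36: θ=319.7° here. β=9, B=49.3. -36·(0.1826 − sin(2π·0.1826)/(2π)) = -1.3492 → s = 34.6508
velocity in seg [310.7°–360°] (cycloidal), θ in radians: β = 9° = 0.1571 rad, B = 49.3° = 0.8604 rad; ds/dθ = (h/B)(1 − cos(2πβ/B)) = ((-36)/0.8604)(1 − cos(2π·0.1826)) = -24.634842 mm/rad

s = 34.6508, ds/dθ = -24.6348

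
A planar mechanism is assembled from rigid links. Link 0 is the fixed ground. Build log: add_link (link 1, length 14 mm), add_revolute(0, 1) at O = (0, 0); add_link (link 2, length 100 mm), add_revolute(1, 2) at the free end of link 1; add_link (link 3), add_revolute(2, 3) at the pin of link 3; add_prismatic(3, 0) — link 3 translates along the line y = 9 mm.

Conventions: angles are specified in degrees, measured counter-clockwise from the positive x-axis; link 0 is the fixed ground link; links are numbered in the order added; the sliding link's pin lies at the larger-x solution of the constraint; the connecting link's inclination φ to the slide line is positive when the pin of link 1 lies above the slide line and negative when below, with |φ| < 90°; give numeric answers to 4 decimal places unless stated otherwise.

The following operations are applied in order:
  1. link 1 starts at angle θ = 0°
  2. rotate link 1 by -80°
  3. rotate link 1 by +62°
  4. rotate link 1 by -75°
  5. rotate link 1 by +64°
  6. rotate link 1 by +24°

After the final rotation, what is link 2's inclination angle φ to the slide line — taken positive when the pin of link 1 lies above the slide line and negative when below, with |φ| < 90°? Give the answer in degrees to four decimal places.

geometry: r = 14 mm, L = 100 mm, e = 9 mm; θ starts at 0°
rotate link 1 by -80°: θ ← 0° -80° = -80°
rotate link 1 by +62°: θ ← -80° +62° = -18°
rotate link 1 by -75°: θ ← -18° -75° = -93°
rotate link 1 by +64°: θ ← -93° +64° = -29°
rotate link 1 by +24°: θ ← -29° +24° = -5°
h = r sin θ − e = -1.220180 − 9 = -10.220180
sin φ = h / L = -10.220180 / 100 = -0.10220180
φ = arcsin(-0.10220180) = -5.865974°

-5.8660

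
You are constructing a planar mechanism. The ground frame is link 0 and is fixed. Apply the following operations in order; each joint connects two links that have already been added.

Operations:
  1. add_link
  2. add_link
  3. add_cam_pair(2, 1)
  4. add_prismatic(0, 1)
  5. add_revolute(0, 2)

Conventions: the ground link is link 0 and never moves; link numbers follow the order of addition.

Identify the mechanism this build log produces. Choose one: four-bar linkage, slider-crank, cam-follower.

links: 3 (incl. ground); joints: 1 revolute, 1 prismatic, 1 higher (cam) pair, forming one closed loop
3 links, revolute + prismatic + higher pair in one loop → cam-follower

cam-follower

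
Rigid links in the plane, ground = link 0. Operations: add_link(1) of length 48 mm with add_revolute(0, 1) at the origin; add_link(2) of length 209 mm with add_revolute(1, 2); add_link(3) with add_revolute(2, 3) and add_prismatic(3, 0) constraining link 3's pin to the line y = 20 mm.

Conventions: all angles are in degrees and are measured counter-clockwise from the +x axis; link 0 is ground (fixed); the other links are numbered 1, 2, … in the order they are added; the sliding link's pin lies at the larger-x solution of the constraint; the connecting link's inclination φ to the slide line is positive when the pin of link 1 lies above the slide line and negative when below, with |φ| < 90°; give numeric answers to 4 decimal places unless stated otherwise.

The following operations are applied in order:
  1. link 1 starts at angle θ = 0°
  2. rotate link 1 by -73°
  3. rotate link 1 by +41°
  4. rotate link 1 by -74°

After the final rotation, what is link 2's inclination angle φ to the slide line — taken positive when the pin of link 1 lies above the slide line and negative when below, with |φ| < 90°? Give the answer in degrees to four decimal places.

geometry: r = 48 mm, L = 209 mm, e = 20 mm; θ starts at 0°
rotate link 1 by -73°: θ ← 0° -73° = -73°
rotate link 1 by +41°: θ ← -73° +41° = -32°
rotate link 1 by -74°: θ ← -32° -74° = -106°
h = r sin θ − e = -46.140561 − 20 = -66.140561
sin φ = h / L = -66.140561 / 209 = -0.31646202
φ = arcsin(-0.31646202) = -18.449097°

-18.4491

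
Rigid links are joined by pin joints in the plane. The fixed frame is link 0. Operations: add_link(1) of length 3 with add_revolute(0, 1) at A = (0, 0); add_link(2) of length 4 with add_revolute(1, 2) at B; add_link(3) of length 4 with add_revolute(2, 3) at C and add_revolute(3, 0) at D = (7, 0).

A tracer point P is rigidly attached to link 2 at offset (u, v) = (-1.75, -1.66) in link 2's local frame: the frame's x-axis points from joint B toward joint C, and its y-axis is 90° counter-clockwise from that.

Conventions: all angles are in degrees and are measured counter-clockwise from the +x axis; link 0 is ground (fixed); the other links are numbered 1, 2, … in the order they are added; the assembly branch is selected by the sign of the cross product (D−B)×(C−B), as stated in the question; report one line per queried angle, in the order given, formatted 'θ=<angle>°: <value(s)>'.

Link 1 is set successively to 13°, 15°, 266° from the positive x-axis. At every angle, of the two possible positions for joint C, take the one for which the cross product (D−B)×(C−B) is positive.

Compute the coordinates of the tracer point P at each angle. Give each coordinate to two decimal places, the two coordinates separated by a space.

A=(0,0), D=(7.00,0)
θ=13°: B = A + 3.00·(cos13°, sin13°) = (2.9231, 0.6749)
θ=13°: |BD| = 4.1324
θ=13°: circle(B,4.00) ∩ circle(D,4.00): a=2.0662, h=3.4250
θ=13°:   candidates: C₊=(5.5209,3.7165) cross=14.154; C₋=(4.4022,-3.0416) cross=-14.154
θ=13°:   branch + wants cross > 0 → take C=(5.5209,3.7165) (cross=14.154)
θ=13°: ex = (C−B)/|BC| = (0.6494,0.7604); ey = (-0.7604,0.6494)
θ=13°: P = B + -1.75·ex + -1.66·ey = (3.0489,-1.7339)
θ=15°: B = A + 3.00·(cos15°, sin15°) = (2.8978, 0.7765)
θ=15°: |BD| = 4.1751
θ=15°: circle(B,4.00) ∩ circle(D,4.00): a=2.0875, h=3.4121
θ=15°:   candidates: C₊=(5.5834,3.7408) cross=14.246; C₋=(4.3143,-2.9643) cross=-14.246
θ=15°:   branch + wants cross > 0 → take C=(5.5834,3.7408) (cross=14.246)
θ=15°: ex = (C−B)/|BC| = (0.6714,0.7411); ey = (-0.7411,0.6714)
θ=15°: P = B + -1.75·ex + -1.66·ey = (2.9530,-1.6350)
θ=266°: B = A + 3.00·(cos266°, sin266°) = (-0.2093, -2.9927)
θ=266°: |BD| = 7.8058
θ=266°: circle(B,4.00) ∩ circle(D,4.00): a=3.9029, h=0.8761
θ=266°:   candidates: C₊=(3.0595,-0.6872) cross=6.839; C₋=(3.7313,-2.3055) cross=-6.839
θ=266°:   branch + wants cross > 0 → take C=(3.0595,-0.6872) (cross=6.839)
θ=266°: ex = (C−B)/|BC| = (0.8172,0.5764); ey = (-0.5764,0.8172)
θ=266°: P = B + -1.75·ex + -1.66·ey = (-0.6826,-5.3579)

θ=13°: 3.05 -1.73
θ=15°: 2.95 -1.63
θ=266°: -0.68 -5.36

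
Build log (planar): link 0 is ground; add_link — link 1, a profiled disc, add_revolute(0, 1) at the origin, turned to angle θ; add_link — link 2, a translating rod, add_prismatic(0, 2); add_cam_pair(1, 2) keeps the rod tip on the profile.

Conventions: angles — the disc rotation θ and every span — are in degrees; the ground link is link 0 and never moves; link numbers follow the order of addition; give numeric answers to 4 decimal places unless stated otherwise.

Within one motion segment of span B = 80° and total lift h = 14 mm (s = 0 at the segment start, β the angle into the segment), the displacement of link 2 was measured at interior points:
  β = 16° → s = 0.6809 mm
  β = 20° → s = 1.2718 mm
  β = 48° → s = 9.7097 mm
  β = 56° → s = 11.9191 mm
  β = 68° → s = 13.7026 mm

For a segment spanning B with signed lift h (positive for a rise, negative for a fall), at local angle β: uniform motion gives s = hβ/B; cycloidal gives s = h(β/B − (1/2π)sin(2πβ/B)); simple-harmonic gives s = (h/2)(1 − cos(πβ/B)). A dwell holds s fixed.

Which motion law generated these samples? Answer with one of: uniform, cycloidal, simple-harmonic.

candidates at β/B = r: uniform s = h·r (linear in β); cycloidal s = h·(r − sin(2πr)/(2π)); simple-harmonic s = (h/2)(1 − cos(πr))
β=16°: printed 0.6809 | uniform 2.8000, cycloidal 0.6809, simple-harmonic 1.3369
β=20°: printed 1.2718 | uniform 3.5000, cycloidal 1.2718, simple-harmonic 2.0503
β=48°: printed 9.7097 | uniform 8.4000, cycloidal 9.7097, simple-harmonic 9.1631
β=56°: printed 11.9191 | uniform 9.8000, cycloidal 11.9191, simple-harmonic 11.1145
β=68°: printed 13.7026 | uniform 11.9000, cycloidal 13.7026, simple-harmonic 13.2370
only one law matches every sample → cycloidal

cycloidal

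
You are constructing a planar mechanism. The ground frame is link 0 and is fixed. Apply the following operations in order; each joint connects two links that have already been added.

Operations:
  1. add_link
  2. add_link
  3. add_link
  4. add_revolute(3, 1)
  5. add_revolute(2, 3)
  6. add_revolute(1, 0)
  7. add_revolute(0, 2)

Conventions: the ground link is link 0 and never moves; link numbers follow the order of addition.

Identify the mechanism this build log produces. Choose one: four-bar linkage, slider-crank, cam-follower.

links: 4 (incl. ground); joints: 4 revolute, 0 prismatic, 0 higher (cam) pair, forming one closed loop
4 links in a single 4R loop → four-bar linkage

four-bar linkage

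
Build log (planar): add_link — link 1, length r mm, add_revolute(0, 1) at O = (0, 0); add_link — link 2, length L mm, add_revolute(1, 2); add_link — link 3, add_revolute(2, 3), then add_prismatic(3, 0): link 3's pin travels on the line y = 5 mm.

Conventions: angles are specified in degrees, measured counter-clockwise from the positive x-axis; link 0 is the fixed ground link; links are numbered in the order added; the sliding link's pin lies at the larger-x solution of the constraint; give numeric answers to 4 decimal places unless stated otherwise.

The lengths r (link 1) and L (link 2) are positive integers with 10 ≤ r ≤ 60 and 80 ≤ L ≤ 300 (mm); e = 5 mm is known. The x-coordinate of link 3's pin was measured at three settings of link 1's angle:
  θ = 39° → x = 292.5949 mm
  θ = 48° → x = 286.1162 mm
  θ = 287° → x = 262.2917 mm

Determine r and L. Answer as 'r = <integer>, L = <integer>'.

constraint per measurement: (x − r cos θ)² + (r sin θ − e)² = L²
subtracting the θ₁ and θ₂ equations cancels the r² and L² terms:
r = (x₁² − x₂²) / (2[(x₁cos θ₁ + e sin θ₁) − (x₂cos θ₂ + e sin θ₂)]) = 53.0000 → r = 53
L² = (x₁ − r cos θ₁)² + (r sin θ₁ − e)² = 64009.0075 → L = 253.0000 → L = 253
check at θ₃=287°: x = 262.2917 (printed 262.2917) ✓

r = 53, L = 253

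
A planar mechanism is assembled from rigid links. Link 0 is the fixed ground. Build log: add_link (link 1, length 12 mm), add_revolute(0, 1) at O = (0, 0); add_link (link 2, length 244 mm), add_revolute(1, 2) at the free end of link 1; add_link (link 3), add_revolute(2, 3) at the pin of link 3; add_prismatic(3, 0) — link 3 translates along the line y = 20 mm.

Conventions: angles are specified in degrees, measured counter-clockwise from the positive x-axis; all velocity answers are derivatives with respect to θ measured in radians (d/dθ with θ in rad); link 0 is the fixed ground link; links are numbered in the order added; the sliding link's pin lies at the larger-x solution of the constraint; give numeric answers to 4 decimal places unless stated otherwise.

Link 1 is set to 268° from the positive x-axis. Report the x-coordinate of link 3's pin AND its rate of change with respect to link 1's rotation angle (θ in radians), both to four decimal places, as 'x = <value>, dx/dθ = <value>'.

geometry: r = 12 mm, L = 244 mm, e = 20 mm
crank pin P = (r cos θ, r sin θ) = (-0.418794, -11.992690)
h = r sin θ − e = -11.992690 − 20 = -31.992690
x = r cos θ + √(L² − h²) = -0.418794 + 241.893505 = 241.474711
dx/dθ = −r sin θ − h·r cos θ/√(L² − h²) (θ in radians; h = -31.992690) = 11.937300

x = 241.4747, dx/dθ = 11.9373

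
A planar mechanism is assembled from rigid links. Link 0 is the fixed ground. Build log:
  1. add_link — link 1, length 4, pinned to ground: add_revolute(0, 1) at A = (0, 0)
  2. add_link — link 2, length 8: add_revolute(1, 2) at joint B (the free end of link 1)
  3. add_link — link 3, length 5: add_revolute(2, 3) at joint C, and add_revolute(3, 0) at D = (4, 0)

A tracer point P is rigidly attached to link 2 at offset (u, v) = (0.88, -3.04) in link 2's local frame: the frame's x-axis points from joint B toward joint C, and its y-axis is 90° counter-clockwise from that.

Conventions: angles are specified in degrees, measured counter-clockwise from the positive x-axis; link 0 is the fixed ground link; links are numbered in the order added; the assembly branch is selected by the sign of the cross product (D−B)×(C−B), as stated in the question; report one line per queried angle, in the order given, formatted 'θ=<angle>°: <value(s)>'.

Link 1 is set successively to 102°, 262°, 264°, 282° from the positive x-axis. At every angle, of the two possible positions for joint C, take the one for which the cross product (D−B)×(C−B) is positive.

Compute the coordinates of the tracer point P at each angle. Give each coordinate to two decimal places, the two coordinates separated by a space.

A=(0,0), D=(4.00,0)
θ=102°: B = A + 4.00·(cos102°, sin102°) = (-0.8316, 3.9126)
θ=102°: |BD| = 6.2172
θ=102°: circle(B,8.00) ∩ circle(D,5.00): a=6.2451, h=4.9999
θ=102°:   candidates: C₊=(7.1682,3.8681) cross=31.085; C₋=(0.8751,-3.9032) cross=-31.085
θ=102°:   branch + wants cross > 0 → take C=(7.1682,3.8681) (cross=31.085)
θ=102°: ex = (C−B)/|BC| = (1.0000,-0.0056); ey = (0.0056,1.0000)
θ=102°: P = B + 0.88·ex + -3.04·ey = (0.0314,0.8677)
θ=262°: B = A + 4.00·(cos262°, sin262°) = (-0.5567, -3.9611)
θ=262°: |BD| = 6.0377
θ=262°: circle(B,8.00) ∩ circle(D,5.00): a=6.2486, h=4.9956
θ=262°:   candidates: C₊=(0.8818,3.9085) cross=30.162; C₋=(7.4365,-3.6318) cross=-30.162
θ=262°:   branch + wants cross > 0 → take C=(0.8818,3.9085) (cross=30.162)
θ=262°: ex = (C−B)/|BC| = (0.1798,0.9837); ey = (-0.9837,0.1798)
θ=262°: P = B + 0.88·ex + -3.04·ey = (2.5920,-3.6420)
θ=264°: B = A + 4.00·(cos264°, sin264°) = (-0.4181, -3.9781)
θ=264°: |BD| = 5.9452
θ=264°: circle(B,8.00) ∩ circle(D,5.00): a=6.2526, h=4.9905
θ=264°:   candidates: C₊=(0.8891,3.9144) cross=29.670; C₋=(7.5678,-3.5030) cross=-29.670
θ=264°:   branch + wants cross > 0 → take C=(0.8891,3.9144) (cross=29.670)
θ=264°: ex = (C−B)/|BC| = (0.1634,0.9866); ey = (-0.9866,0.1634)
θ=264°: P = B + 0.88·ex + -3.04·ey = (2.7248,-3.6067)
θ=282°: B = A + 4.00·(cos282°, sin282°) = (0.8316, -3.9126)
θ=282°: |BD| = 5.0346
θ=282°: circle(B,8.00) ∩ circle(D,5.00): a=6.3905, h=4.8126
θ=282°:   candidates: C₊=(1.1132,4.0825) cross=24.229; C₋=(8.5934,-1.9749) cross=-24.229
θ=282°:   branch + wants cross > 0 → take C=(1.1132,4.0825) (cross=24.229)
θ=282°: ex = (C−B)/|BC| = (0.0352,0.9994); ey = (-0.9994,0.0352)
θ=282°: P = B + 0.88·ex + -3.04·ey = (3.9007,-3.1401)

θ=102°: 0.03 0.87
θ=262°: 2.59 -3.64
θ=264°: 2.72 -3.61
θ=282°: 3.90 -3.14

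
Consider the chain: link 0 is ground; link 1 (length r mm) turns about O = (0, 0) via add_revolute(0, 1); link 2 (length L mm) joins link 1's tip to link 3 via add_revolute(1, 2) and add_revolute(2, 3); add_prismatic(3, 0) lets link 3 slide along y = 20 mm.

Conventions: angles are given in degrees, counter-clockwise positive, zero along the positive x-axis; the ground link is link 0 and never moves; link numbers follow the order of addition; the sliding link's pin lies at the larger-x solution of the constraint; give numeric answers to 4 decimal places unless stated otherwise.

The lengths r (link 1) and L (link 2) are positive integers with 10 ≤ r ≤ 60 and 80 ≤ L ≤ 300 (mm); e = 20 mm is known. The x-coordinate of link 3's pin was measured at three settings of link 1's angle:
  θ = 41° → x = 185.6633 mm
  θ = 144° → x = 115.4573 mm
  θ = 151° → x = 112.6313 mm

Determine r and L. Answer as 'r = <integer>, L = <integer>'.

constraint per measurement: (x − r cos θ)² + (r sin θ − e)² = L²
subtracting the θ₁ and θ₂ equations cancels the r² and L² terms:
r = (x₁² − x₂²) / (2[(x₁cos θ₁ + e sin θ₁) − (x₂cos θ₂ + e sin θ₂)]) = 45.0000 → r = 45
L² = (x₁ − r cos θ₁)² + (r sin θ₁ − e)² = 23103.9863 → L = 152.0000 → L = 152
check at θ₃=151°: x = 112.6313 (printed 112.6313) ✓

r = 45, L = 152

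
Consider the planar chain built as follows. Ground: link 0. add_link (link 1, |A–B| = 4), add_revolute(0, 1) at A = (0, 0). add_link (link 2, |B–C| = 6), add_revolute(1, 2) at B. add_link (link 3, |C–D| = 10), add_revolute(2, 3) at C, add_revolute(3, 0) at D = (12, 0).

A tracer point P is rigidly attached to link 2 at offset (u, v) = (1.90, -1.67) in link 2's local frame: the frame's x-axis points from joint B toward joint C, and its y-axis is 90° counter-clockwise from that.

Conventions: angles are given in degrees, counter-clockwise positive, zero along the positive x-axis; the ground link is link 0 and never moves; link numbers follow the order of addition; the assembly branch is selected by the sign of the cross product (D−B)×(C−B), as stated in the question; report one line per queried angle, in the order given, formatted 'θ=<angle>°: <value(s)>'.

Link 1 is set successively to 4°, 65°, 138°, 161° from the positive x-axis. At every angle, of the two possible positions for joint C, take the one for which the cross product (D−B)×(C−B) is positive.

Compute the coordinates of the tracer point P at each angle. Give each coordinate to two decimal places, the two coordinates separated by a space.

A=(0,0), D=(12.00,0)
θ=4°: B = A + 4.00·(cos4°, sin4°) = (3.9903, 0.2790)
θ=4°: |BD| = 8.0146
θ=4°: circle(B,6.00) ∩ circle(D,10.00): a=0.0146, h=6.0000
θ=4°:   candidates: C₊=(4.2137,6.2749) cross=48.087; C₋=(3.7959,-5.7178) cross=-48.087
θ=4°:   branch + wants cross > 0 → take C=(4.2137,6.2749) (cross=48.087)
θ=4°: ex = (C−B)/|BC| = (0.0372,0.9993); ey = (-0.9993,0.0372)
θ=4°: P = B + 1.90·ex + -1.67·ey = (5.7299,2.1155)
θ=65°: B = A + 4.00·(cos65°, sin65°) = (1.6905, 3.6252)
θ=65°: |BD| = 10.9283
θ=65°: circle(B,6.00) ∩ circle(D,10.00): a=2.5360, h=5.4377
θ=65°:   candidates: C₊=(5.8867,7.9138) cross=59.425; C₋=(2.2790,-2.3458) cross=-59.425
θ=65°:   branch + wants cross > 0 → take C=(5.8867,7.9138) (cross=59.425)
θ=65°: ex = (C−B)/|BC| = (0.6994,0.7148); ey = (-0.7148,0.6994)
θ=65°: P = B + 1.90·ex + -1.67·ey = (4.2129,3.8153)
θ=138°: B = A + 4.00·(cos138°, sin138°) = (-2.9726, 2.6765)
θ=138°: |BD| = 15.2099
θ=138°: circle(B,6.00) ∩ circle(D,10.00): a=5.5011, h=2.3954
θ=138°:   candidates: C₊=(2.8642,4.0666) cross=36.435; C₋=(2.0211,-0.6496) cross=-36.435
θ=138°:   branch + wants cross > 0 → take C=(2.8642,4.0666) (cross=36.435)
θ=138°: ex = (C−B)/|BC| = (0.9728,0.2317); ey = (-0.2317,0.9728)
θ=138°: P = B + 1.90·ex + -1.67·ey = (-0.7374,1.4921)
θ=161°: B = A + 4.00·(cos161°, sin161°) = (-3.7821, 1.3023)
θ=161°: |BD| = 15.8357
θ=161°: circle(B,6.00) ∩ circle(D,10.00): a=5.8971, h=1.1064
θ=161°:   candidates: C₊=(2.1860,1.9200) cross=17.521; C₋=(2.0041,-0.2853) cross=-17.521
θ=161°:   branch + wants cross > 0 → take C=(2.1860,1.9200) (cross=17.521)
θ=161°: ex = (C−B)/|BC| = (0.9947,0.1029); ey = (-0.1029,0.9947)
θ=161°: P = B + 1.90·ex + -1.67·ey = (-1.7202,-0.1632)

θ=4°: 5.73 2.12
θ=65°: 4.21 3.82
θ=138°: -0.74 1.49
θ=161°: -1.72 -0.16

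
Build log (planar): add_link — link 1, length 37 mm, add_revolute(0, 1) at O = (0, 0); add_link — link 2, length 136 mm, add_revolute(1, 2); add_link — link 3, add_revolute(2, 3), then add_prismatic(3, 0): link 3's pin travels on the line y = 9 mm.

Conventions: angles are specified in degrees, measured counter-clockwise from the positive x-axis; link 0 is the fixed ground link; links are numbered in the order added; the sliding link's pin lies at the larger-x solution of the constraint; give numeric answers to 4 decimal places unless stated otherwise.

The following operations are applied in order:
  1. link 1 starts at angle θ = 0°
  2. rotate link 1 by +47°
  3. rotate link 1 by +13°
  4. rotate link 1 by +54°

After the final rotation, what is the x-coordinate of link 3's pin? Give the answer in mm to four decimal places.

geometry: r = 37 mm, L = 136 mm, e = 9 mm; θ starts at 0°
rotate link 1 by +47°: θ ← 0° +47° = 47°
rotate link 1 by +13°: θ ← 47° +13° = 60°
rotate link 1 by +54°: θ ← 60° +54° = 114°
crank pin P = (r cos θ, r sin θ) = (-15.049256, 33.801182)
h = r sin θ − e = 33.801182 − 9 = 24.801182
x = r cos θ + √(L² − h²) = -15.049256 + 133.719488 = 118.670232

118.6702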